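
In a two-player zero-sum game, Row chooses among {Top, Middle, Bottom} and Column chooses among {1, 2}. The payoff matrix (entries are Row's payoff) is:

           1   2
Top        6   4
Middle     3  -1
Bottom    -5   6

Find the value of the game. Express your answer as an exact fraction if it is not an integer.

Row minima: Top → 4, Middle → -1, Bottom → -5; maximin = 4.
Column maxima: 1 → 6, 2 → 6; minimax = 6.
4 ≠ 6, so there is no saddle point; optimal play is mixed.
Middle is strictly dominated by Top, so Row never plays it.
On the remaining 2×2 (Top, Bottom vs 1, 2):
Let Row play Top with probability p. Expected payoff against 1: 6p + (-5)(1−p) = 11p − 5; against 2: 4p + 6(1−p) = −2p + 6.
Setting these equal: 11p − 5 = −2p + 6 ⇒ 13p = 11 ⇒ p = 11/13, and the value is (11)·(11/13) − 5 = 56/13.
For Column: with q = P(1), equating Top's and Bottom's payoffs gives 2q + 4 = −11q + 6 ⇒ q = 2/13.

56/13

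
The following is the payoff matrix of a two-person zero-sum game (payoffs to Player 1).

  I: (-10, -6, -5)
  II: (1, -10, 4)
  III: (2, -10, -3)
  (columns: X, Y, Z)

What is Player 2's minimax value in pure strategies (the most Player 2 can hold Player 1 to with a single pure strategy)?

Column maxima: X → 2, Y → -6, Z → 4.
The smallest of these is -6.

-6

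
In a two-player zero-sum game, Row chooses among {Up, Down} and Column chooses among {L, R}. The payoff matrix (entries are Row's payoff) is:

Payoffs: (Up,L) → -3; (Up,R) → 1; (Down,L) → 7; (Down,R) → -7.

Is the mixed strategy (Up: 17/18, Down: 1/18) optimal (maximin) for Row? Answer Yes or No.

Against L this mix gives (17/18)·(-3) + (1/18)·7 = -22/9.
Against R this mix gives (17/18)·1 + (1/18)·(-7) = 5/9.
Column will play L, holding Row to -22/9. Shifting weight toward the row that does better against L would raise this floor (the equalizing mix achieves -7/9 against both L and R), so the proposed strategy is not optimal.

No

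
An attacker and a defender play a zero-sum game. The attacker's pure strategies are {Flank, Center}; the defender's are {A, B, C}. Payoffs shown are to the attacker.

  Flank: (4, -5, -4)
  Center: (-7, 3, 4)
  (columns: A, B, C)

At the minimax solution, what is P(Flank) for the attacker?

10/19

Row minima: Flank → -5, Center → -7; maximin = -5.
Column maxima: A → 4, B → 3, C → 4; minimax = 3.
-5 ≠ 3, so there is no saddle point; optimal play is mixed.
C is strictly dominated by B (it gives the attacker strictly more in every row), so the defender never plays it.
On the remaining 2×2 (Flank, Center vs A, B):
Let the attacker play Flank with probability p. Expected payoff against A: 4p + (-7)(1−p) = 11p − 7; against B: (-5)p + 3(1−p) = −8p + 3.
Setting these equal: 11p − 7 = −8p + 3 ⇒ 19p = 10 ⇒ p = 10/19, and the value is (11)·(10/19) − 7 = -23/19.
For the defender: with q = P(A), equating Flank's and Center's payoffs gives 9q − 5 = −10q + 3 ⇒ q = 8/19.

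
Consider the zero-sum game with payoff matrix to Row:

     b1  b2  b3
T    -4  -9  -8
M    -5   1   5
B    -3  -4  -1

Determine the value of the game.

-23/7

Row minima: T → -9, M → -5, B → -4; maximin = -4.
Column maxima: b1 → -3, b2 → 1, b3 → 5; minimax = -3.
-4 ≠ -3, so there is no saddle point; optimal play is mixed.
T is strictly dominated by B, so Row never plays it.
With T eliminated, b3 is strictly dominated by b1 (it gives Row strictly more in every remaining row), so Column never plays it.
On the remaining 2×2 (M, B vs b1, b2):
Let Row play M with probability p. Expected payoff against b1: (-5)p + (-3)(1−p) = −2p − 3; against b2: 1p + (-4)(1−p) = 5p − 4.
Setting these equal: −2p − 3 = 5p − 4 ⇒ −7p = -1 ⇒ p = 1/7, and the value is (-2)·(1/7) − 3 = -23/7.
For Column: with q = P(b1), equating M's and B's payoffs gives −6q + 1 = q − 4 ⇒ q = 5/7.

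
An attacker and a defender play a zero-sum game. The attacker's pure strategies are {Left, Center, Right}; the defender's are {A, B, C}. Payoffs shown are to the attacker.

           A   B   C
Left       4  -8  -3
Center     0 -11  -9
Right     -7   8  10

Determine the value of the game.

-8/9

Row minima: Left → -8, Center → -11, Right → -7; maximin = -7.
Column maxima: A → 4, B → 8, C → 10; minimax = 4.
-7 ≠ 4, so there is no saddle point; optimal play is mixed.
Center is strictly dominated by Left, so the attacker never plays it.
C is strictly dominated by B (it gives the attacker strictly more in every row), so the defender never plays it.
On the remaining 2×2 (Left, Right vs A, B):
Let the attacker play Left with probability p. Expected payoff against A: 4p + (-7)(1−p) = 11p − 7; against B: (-8)p + 8(1−p) = −16p + 8.
Setting these equal: 11p − 7 = −16p + 8 ⇒ 27p = 15 ⇒ p = 5/9, and the value is (11)·(5/9) − 7 = -8/9.
For the defender: with q = P(A), equating Left's and Right's payoffs gives 12q − 8 = −15q + 8 ⇒ q = 16/27.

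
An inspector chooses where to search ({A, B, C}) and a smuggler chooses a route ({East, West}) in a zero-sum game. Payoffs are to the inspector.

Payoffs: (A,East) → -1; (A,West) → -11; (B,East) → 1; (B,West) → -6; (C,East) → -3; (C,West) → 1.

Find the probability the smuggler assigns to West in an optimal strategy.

Row minima: A → -11, B → -6, C → -3; maximin = -3.
Column maxima: East → 1, West → 1; minimax = 1.
-3 ≠ 1, so there is no saddle point; optimal play is mixed.
A is strictly dominated by B, so the inspector never plays it.
On the remaining 2×2 (B, C vs East, West):
Let the inspector play B with probability p. Expected payoff against East: 1p + (-3)(1−p) = 4p − 3; against West: (-6)p + 1(1−p) = −7p + 1.
Setting these equal: 4p − 3 = −7p + 1 ⇒ 11p = 4 ⇒ p = 4/11, and the value is (4)·(4/11) − 3 = -17/11.
For the smuggler: with q = P(East), equating B's and C's payoffs gives 7q − 6 = −4q + 1 ⇒ q = 7/11.

4/11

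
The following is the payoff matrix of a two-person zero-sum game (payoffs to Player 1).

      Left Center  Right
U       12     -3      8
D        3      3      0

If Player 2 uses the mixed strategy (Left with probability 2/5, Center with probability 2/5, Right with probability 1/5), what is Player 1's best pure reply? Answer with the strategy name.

U

Expected payoff of U: (2/5)·12 + (2/5)·(-3) + (1/5)·8 = 26/5.
Expected payoff of D: (2/5)·3 + (2/5)·3 + (1/5)·0 = 12/5.
The largest is 26/5, so Player 1's best response is U.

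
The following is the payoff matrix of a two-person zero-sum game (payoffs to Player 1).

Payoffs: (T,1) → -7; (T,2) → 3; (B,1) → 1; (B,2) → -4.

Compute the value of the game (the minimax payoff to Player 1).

-5/3

Row minima: T → -7, B → -4; maximin = -4.
Column maxima: 1 → 1, 2 → 3; minimax = 1.
-4 ≠ 1, so there is no saddle point; optimal play is mixed.
Let Player 1 play T with probability p. Expected payoff against 1: (-7)p + 1(1−p) = −8p + 1; against 2: 3p + (-4)(1−p) = 7p − 4.
Setting these equal: −8p + 1 = 7p − 4 ⇒ −15p = -5 ⇒ p = 1/3, and the value is (-8)·(1/3) + 1 = -5/3.
For Player 2: with q = P(1), equating T's and B's payoffs gives −10q + 3 = 5q − 4 ⇒ q = 7/15.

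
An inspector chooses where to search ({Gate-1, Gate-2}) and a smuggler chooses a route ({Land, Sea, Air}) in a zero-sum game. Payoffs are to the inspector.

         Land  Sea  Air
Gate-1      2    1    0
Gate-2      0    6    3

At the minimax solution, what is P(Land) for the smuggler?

3/5

Row minima: Gate-1 → 0, Gate-2 → 0; maximin = 0.
Column maxima: Land → 2, Sea → 6, Air → 3; minimax = 2.
0 ≠ 2, so there is no saddle point; optimal play is mixed.
Sea is strictly dominated by Air (it gives the inspector strictly more in every row), so the smuggler never plays it.
On the remaining 2×2 (Gate-1, Gate-2 vs Land, Air):
Let the inspector play Gate-1 with probability p. Expected payoff against Land: 2p + 0(1−p) = 2p; against Air: 0p + 3(1−p) = −3p + 3.
Setting these equal: 2p = −3p + 3 ⇒ 5p = 3 ⇒ p = 3/5, and the value is (2)·(3/5) = 6/5.
For the smuggler: with q = P(Land), equating Gate-1's and Gate-2's payoffs gives 2q = −3q + 3 ⇒ q = 3/5.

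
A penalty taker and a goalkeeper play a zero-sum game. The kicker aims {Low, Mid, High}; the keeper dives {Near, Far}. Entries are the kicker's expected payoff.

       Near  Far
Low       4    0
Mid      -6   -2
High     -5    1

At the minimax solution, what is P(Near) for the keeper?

1/10

Row minima: Low → 0, Mid → -6, High → -5; maximin = 0.
Column maxima: Near → 4, Far → 1; minimax = 1.
0 ≠ 1, so there is no saddle point; optimal play is mixed.
Mid is strictly dominated by Low, so the kicker never plays it.
On the remaining 2×2 (Low, High vs Near, Far):
Let the kicker play Low with probability p. Expected payoff against Near: 4p + (-5)(1−p) = 9p − 5; against Far: 0p + 1(1−p) = −p + 1.
Setting these equal: 9p − 5 = −p + 1 ⇒ 10p = 6 ⇒ p = 3/5, and the value is (9)·(3/5) − 5 = 2/5.
For the keeper: with q = P(Near), equating Low's and High's payoffs gives 4q = −6q + 1 ⇒ q = 1/10.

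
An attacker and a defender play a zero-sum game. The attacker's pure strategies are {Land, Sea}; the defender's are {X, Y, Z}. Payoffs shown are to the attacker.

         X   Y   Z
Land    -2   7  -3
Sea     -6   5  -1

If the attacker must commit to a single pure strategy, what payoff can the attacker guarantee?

-3

Row minima: Land → -3, Sea → -6.
The best of these is -3.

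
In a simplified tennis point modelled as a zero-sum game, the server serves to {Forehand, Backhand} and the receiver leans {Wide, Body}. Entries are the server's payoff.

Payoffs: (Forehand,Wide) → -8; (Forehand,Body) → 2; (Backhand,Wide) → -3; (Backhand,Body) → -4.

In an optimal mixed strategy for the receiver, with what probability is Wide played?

Row minima: Forehand → -8, Backhand → -4; maximin = -4.
Column maxima: Wide → -3, Body → 2; minimax = -3.
-4 ≠ -3, so there is no saddle point; optimal play is mixed.
Let the server play Forehand with probability p. Expected payoff against Wide: (-8)p + (-3)(1−p) = −5p − 3; against Body: 2p + (-4)(1−p) = 6p − 4.
Setting these equal: −5p − 3 = 6p − 4 ⇒ −11p = -1 ⇒ p = 1/11, and the value is (-5)·(1/11) − 3 = -38/11.
For the receiver: with q = P(Wide), equating Forehand's and Backhand's payoffs gives −10q + 2 = q − 4 ⇒ q = 6/11.

6/11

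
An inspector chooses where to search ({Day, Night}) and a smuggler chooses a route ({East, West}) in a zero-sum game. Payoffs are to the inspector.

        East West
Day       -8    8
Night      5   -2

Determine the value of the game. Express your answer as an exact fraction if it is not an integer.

24/23

Row minima: Day → -8, Night → -2; maximin = -2.
Column maxima: East → 5, West → 8; minimax = 5.
-2 ≠ 5, so there is no saddle point; optimal play is mixed.
Let the inspector play Day with probability p. Expected payoff against East: (-8)p + 5(1−p) = −13p + 5; against West: 8p + (-2)(1−p) = 10p − 2.
Setting these equal: −13p + 5 = 10p − 2 ⇒ −23p = -7 ⇒ p = 7/23, and the value is (-13)·(7/23) + 5 = 24/23.
For the smuggler: with q = P(East), equating Day's and Night's payoffs gives −16q + 8 = 7q − 2 ⇒ q = 10/23.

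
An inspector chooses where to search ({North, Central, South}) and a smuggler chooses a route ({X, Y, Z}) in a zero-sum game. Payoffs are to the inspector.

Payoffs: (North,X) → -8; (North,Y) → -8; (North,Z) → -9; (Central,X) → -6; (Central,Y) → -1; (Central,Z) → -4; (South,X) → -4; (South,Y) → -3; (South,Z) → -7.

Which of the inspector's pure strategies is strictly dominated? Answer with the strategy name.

North

Central gives a strictly higher payoff than North against every column: -6 > -8, -1 > -8, -4 > -9.
So North is strictly dominated and the inspector never plays it.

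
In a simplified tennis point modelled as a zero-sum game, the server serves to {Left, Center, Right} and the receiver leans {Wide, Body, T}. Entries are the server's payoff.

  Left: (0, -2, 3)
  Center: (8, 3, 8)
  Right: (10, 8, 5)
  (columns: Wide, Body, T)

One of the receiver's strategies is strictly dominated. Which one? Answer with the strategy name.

Wide

Body holds the server's payoff strictly below Wide in every row: -2 < 0, 3 < 8, 8 < 10.
So Wide is strictly dominated for the receiver.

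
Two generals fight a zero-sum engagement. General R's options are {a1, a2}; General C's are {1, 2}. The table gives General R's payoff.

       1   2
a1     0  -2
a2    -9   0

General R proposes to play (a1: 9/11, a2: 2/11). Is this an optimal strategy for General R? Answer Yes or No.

Against 1 this mix gives (9/11)·0 + (2/11)·(-9) = -18/11.
Against 2 this mix gives (9/11)·(-2) + (2/11)·0 = -18/11.
All of General C's active replies (1, 2) yield -18/11, and no column does worse for General R. The mix makes General C indifferent and guarantees -18/11, so it is optimal.

Yes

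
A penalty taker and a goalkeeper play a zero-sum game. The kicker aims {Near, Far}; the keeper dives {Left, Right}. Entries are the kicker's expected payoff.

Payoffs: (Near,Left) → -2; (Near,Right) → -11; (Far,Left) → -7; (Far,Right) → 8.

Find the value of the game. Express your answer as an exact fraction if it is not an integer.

-31/8

Row minima: Near → -11, Far → -7; maximin = -7.
Column maxima: Left → -2, Right → 8; minimax = -2.
-7 ≠ -2, so there is no saddle point; optimal play is mixed.
Let the kicker play Near with probability p. Expected payoff against Left: (-2)p + (-7)(1−p) = 5p − 7; against Right: (-11)p + 8(1−p) = −19p + 8.
Setting these equal: 5p − 7 = −19p + 8 ⇒ 24p = 15 ⇒ p = 5/8, and the value is (5)·(5/8) − 7 = -31/8.
For the keeper: with q = P(Left), equating Near's and Far's payoffs gives 9q − 11 = −15q + 8 ⇒ q = 19/24.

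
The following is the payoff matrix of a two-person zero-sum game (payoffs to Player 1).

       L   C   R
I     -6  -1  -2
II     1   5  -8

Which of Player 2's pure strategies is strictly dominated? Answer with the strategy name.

L holds Player 1's payoff strictly below C in every row: -6 < -1, 1 < 5.
So C is strictly dominated for Player 2.

C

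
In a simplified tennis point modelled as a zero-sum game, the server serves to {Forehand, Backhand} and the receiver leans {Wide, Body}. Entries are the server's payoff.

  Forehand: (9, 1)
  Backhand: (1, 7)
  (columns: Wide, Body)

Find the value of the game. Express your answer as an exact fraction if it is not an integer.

31/7

Row minima: Forehand → 1, Backhand → 1; maximin = 1.
Column maxima: Wide → 9, Body → 7; minimax = 7.
1 ≠ 7, so there is no saddle point; optimal play is mixed.
Let the server play Forehand with probability p. Expected payoff against Wide: 9p + 1(1−p) = 8p + 1; against Body: 1p + 7(1−p) = −6p + 7.
Setting these equal: 8p + 1 = −6p + 7 ⇒ 14p = 6 ⇒ p = 3/7, and the value is (8)·(3/7) + 1 = 31/7.
For the receiver: with q = P(Wide), equating Forehand's and Backhand's payoffs gives 8q + 1 = −6q + 7 ⇒ q = 3/7.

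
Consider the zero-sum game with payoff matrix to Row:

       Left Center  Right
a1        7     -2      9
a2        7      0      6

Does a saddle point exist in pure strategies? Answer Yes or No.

Row minima: a1 → -2, a2 → 0; maximin = 0.
Column maxima: Left → 7, Center → 0, Right → 9; minimax = 0.
maximin = minimax = 0, so a saddle point exists.

Yes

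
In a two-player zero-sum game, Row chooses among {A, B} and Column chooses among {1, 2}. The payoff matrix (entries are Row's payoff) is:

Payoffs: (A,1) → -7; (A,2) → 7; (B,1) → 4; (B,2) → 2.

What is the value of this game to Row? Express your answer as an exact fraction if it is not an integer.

21/8

Row minima: A → -7, B → 2; maximin = 2.
Column maxima: 1 → 4, 2 → 7; minimax = 4.
2 ≠ 4, so there is no saddle point; optimal play is mixed.
Let Row play A with probability p. Expected payoff against 1: (-7)p + 4(1−p) = −11p + 4; against 2: 7p + 2(1−p) = 5p + 2.
Setting these equal: −11p + 4 = 5p + 2 ⇒ −16p = -2 ⇒ p = 1/8, and the value is (-11)·(1/8) + 4 = 21/8.
For Column: with q = P(1), equating A's and B's payoffs gives −14q + 7 = 2q + 2 ⇒ q = 5/16.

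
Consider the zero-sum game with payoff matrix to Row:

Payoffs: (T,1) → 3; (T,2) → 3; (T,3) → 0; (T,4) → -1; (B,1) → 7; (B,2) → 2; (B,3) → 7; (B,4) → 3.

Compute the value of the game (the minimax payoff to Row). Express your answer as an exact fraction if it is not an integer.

Row minima: T → -1, B → 2; maximin = 2.
Column maxima: 1 → 7, 2 → 3, 3 → 7, 4 → 3; minimax = 3.
2 ≠ 3, so there is no saddle point; optimal play is mixed.
1 is strictly dominated by 4 (it gives Row strictly more in every row), so Column never plays it.
3 is strictly dominated by 4 (it gives Row strictly more in every row), so Column never plays it.
On the remaining 2×2 (T, B vs 2, 4):
Let Row play T with probability p. Expected payoff against 2: 3p + 2(1−p) = p + 2; against 4: (-1)p + 3(1−p) = −4p + 3.
Setting these equal: p + 2 = −4p + 3 ⇒ 5p = 1 ⇒ p = 1/5, and the value is (1)·(1/5) + 2 = 11/5.
For Column: with q = P(2), equating T's and B's payoffs gives 4q − 1 = −q + 3 ⇒ q = 4/5.

11/5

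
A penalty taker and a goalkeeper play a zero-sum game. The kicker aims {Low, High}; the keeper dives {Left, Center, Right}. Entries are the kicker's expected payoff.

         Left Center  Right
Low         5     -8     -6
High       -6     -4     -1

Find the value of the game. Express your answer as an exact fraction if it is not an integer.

-68/15

Row minima: Low → -8, High → -6; maximin = -6.
Column maxima: Left → 5, Center → -4, Right → -1; minimax = -4.
-6 ≠ -4, so there is no saddle point; optimal play is mixed.
Right is strictly dominated by Center (it gives the kicker strictly more in every row), so the keeper never plays it.
On the remaining 2×2 (Low, High vs Left, Center):
Let the kicker play Low with probability p. Expected payoff against Left: 5p + (-6)(1−p) = 11p − 6; against Center: (-8)p + (-4)(1−p) = −4p − 4.
Setting these equal: 11p − 6 = −4p − 4 ⇒ 15p = 2 ⇒ p = 2/15, and the value is (11)·(2/15) − 6 = -68/15.
For the keeper: with q = P(Left), equating Low's and High's payoffs gives 13q − 8 = −2q − 4 ⇒ q = 4/15.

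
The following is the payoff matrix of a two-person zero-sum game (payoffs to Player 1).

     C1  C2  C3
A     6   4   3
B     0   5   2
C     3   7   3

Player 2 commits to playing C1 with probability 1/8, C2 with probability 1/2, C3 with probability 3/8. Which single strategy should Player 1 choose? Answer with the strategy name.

Expected payoff of A: (1/8)·6 + (1/2)·4 + (3/8)·3 = 31/8.
Expected payoff of B: (1/8)·0 + (1/2)·5 + (3/8)·2 = 13/4.
Expected payoff of C: (1/8)·3 + (1/2)·7 + (3/8)·3 = 5.
The largest is 5, so Player 1's best response is C.

C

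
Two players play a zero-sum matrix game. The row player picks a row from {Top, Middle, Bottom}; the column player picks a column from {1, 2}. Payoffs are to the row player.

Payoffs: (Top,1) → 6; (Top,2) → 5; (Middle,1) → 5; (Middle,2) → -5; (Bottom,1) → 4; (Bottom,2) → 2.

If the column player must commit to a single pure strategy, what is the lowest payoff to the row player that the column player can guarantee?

5

Column maxima: 1 → 6, 2 → 5.
The smallest of these is 5.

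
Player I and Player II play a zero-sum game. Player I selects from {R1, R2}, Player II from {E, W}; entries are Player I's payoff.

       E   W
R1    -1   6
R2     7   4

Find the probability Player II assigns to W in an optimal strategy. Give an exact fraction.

4/5

Row minima: R1 → -1, R2 → 4; maximin = 4.
Column maxima: E → 7, W → 6; minimax = 6.
4 ≠ 6, so there is no saddle point; optimal play is mixed.
Let Player I play R1 with probability p. Expected payoff against E: (-1)p + 7(1−p) = −8p + 7; against W: 6p + 4(1−p) = 2p + 4.
Setting these equal: −8p + 7 = 2p + 4 ⇒ −10p = -3 ⇒ p = 3/10, and the value is (-8)·(3/10) + 7 = 23/5.
For Player II: with q = P(E), equating R1's and R2's payoffs gives −7q + 6 = 3q + 4 ⇒ q = 1/5.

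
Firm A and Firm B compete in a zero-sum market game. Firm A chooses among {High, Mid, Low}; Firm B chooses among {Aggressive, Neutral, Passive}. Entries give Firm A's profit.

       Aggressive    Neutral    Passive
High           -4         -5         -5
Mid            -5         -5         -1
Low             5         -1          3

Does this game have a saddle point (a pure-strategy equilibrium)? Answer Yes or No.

Row minima: High → -5, Mid → -5, Low → -1; maximin = -1.
Column maxima: Aggressive → 5, Neutral → -1, Passive → 3; minimax = -1.
maximin = minimax = -1, so a saddle point exists.

Yes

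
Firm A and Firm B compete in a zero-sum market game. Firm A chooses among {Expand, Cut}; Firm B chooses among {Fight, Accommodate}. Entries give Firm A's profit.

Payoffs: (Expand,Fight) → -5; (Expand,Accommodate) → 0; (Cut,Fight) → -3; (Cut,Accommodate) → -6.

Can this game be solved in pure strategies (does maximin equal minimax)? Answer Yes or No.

No

Row minima: Expand → -5, Cut → -6; maximin = -5.
Column maxima: Fight → -3, Accommodate → 0; minimax = -3.
-5 ≠ -3, so no pure-strategy equilibrium exists.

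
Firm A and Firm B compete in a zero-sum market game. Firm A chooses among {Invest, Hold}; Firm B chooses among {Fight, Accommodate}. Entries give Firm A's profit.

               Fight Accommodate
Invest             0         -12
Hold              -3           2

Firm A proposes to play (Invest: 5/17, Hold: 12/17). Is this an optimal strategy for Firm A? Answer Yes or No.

Against Fight this mix gives (5/17)·0 + (12/17)·(-3) = -36/17.
Against Accommodate this mix gives (5/17)·(-12) + (12/17)·2 = -36/17.
All of Firm B's active replies (Fight, Accommodate) yield -36/17, and no column does worse for Firm A. The mix makes Firm B indifferent and guarantees -36/17, so it is optimal.

Yes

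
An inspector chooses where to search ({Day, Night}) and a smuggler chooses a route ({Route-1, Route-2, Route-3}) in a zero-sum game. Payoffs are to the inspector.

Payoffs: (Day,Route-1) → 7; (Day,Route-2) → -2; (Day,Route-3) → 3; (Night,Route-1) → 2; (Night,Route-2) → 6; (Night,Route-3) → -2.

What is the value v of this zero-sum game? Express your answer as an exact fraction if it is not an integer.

Row minima: Day → -2, Night → -2; maximin = -2.
Column maxima: Route-1 → 7, Route-2 → 6, Route-3 → 3; minimax = 3.
-2 ≠ 3, so there is no saddle point; optimal play is mixed.
Route-1 is strictly dominated by Route-3 (it gives the inspector strictly more in every row), so the smuggler never plays it.
On the remaining 2×2 (Day, Night vs Route-2, Route-3):
Let the inspector play Day with probability p. Expected payoff against Route-2: (-2)p + 6(1−p) = −8p + 6; against Route-3: 3p + (-2)(1−p) = 5p − 2.
Setting these equal: −8p + 6 = 5p − 2 ⇒ −13p = -8 ⇒ p = 8/13, and the value is (-8)·(8/13) + 6 = 14/13.
For the smuggler: with q = P(Route-2), equating Day's and Night's payoffs gives −5q + 3 = 8q − 2 ⇒ q = 5/13.

14/13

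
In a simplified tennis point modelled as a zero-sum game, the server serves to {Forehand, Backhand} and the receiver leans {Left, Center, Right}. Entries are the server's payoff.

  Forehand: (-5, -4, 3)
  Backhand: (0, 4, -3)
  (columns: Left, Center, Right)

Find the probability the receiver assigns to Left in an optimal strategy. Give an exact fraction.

Row minima: Forehand → -5, Backhand → -3; maximin = -3.
Column maxima: Left → 0, Center → 4, Right → 3; minimax = 0.
-3 ≠ 0, so there is no saddle point; optimal play is mixed.
Center is strictly dominated by Left (it gives the server strictly more in every row), so the receiver never plays it.
On the remaining 2×2 (Forehand, Backhand vs Left, Right):
Let the server play Forehand with probability p. Expected payoff against Left: (-5)p + 0(1−p) = −5p; against Right: 3p + (-3)(1−p) = 6p − 3.
Setting these equal: −5p = 6p − 3 ⇒ −11p = -3 ⇒ p = 3/11, and the value is (-5)·(3/11) = -15/11.
For the receiver: with q = P(Left), equating Forehand's and Backhand's payoffs gives −8q + 3 = 3q − 3 ⇒ q = 6/11.

6/11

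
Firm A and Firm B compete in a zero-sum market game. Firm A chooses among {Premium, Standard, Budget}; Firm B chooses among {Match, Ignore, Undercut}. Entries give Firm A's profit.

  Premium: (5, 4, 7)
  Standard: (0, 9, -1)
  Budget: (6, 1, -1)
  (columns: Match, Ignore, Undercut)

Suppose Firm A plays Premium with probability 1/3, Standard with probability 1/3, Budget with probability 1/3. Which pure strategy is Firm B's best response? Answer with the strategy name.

Undercut

If Firm B plays Match, Firm A's expected payoff is (1/3)·5 + (1/3)·0 + (1/3)·6 = 11/3.
If Firm B plays Ignore, Firm A's expected payoff is (1/3)·4 + (1/3)·9 + (1/3)·1 = 14/3.
If Firm B plays Undercut, Firm A's expected payoff is (1/3)·7 + (1/3)·(-1) + (1/3)·(-1) = 5/3.
Firm B minimizes Firm A's payoff; the smallest is 5/3, so the best response is Undercut.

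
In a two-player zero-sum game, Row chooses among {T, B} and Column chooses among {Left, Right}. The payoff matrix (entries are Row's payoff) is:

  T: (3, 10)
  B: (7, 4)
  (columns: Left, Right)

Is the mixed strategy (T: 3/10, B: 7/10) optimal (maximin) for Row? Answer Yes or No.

Against Left this mix gives (3/10)·3 + (7/10)·7 = 29/5.
Against Right this mix gives (3/10)·10 + (7/10)·4 = 29/5.
All of Column's active replies (Left, Right) yield 29/5, and no column does worse for Row. The mix makes Column indifferent and guarantees 29/5, so it is optimal.

Yes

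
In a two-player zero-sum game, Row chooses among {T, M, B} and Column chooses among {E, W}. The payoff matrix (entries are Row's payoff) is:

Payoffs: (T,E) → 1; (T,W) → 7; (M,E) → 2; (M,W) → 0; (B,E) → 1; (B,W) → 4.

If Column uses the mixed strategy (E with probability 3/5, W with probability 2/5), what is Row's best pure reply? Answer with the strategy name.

Expected payoff of T: (3/5)·1 + (2/5)·7 = 17/5.
Expected payoff of M: (3/5)·2 + (2/5)·0 = 6/5.
Expected payoff of B: (3/5)·1 + (2/5)·4 = 11/5.
The largest is 17/5, so Row's best response is T.

T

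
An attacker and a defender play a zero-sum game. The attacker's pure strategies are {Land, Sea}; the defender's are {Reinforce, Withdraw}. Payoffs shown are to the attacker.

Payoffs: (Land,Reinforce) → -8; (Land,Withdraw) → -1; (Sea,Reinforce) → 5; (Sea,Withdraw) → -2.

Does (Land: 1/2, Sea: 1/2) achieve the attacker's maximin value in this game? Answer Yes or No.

Against Reinforce this mix gives (1/2)·(-8) + (1/2)·5 = -3/2.
Against Withdraw this mix gives (1/2)·(-1) + (1/2)·(-2) = -3/2.
All of the defender's active replies (Reinforce, Withdraw) yield -3/2, and no column does worse for the attacker. The mix makes the defender indifferent and guarantees -3/2, so it is optimal.

Yes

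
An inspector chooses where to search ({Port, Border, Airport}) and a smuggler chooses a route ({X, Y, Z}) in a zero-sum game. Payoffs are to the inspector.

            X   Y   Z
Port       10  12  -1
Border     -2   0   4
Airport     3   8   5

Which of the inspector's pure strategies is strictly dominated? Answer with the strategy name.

Airport gives a strictly higher payoff than Border against every column: 3 > -2, 8 > 0, 5 > 4.
So Border is strictly dominated and the inspector never plays it.

Border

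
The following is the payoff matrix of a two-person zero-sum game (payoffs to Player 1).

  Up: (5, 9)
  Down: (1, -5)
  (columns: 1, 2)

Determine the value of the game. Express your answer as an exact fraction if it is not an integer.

Row minima: Up → 5, Down → -5; maximin = 5.
Column maxima: 1 → 5, 2 → 9; minimax = 5.
Since maximin = minimax = 5, there is a saddle point and the value is 5.

5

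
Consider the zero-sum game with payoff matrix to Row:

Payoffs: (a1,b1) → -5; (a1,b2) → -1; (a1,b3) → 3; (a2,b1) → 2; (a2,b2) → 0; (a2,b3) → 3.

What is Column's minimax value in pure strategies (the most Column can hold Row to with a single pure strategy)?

Column maxima: b1 → 2, b2 → 0, b3 → 3.
The smallest of these is 0.

0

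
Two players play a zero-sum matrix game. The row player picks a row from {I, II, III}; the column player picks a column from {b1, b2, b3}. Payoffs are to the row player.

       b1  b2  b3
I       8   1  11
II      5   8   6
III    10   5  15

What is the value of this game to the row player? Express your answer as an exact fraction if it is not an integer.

55/8

Row minima: I → 1, II → 5, III → 5; maximin = 5.
Column maxima: b1 → 10, b2 → 8, b3 → 15; minimax = 8.
5 ≠ 8, so there is no saddle point; optimal play is mixed.
I is strictly dominated by III, so the row player never plays it.
b3 is strictly dominated by b1 (it gives the row player strictly more in every row), so the column player never plays it.
On the remaining 2×2 (II, III vs b1, b2):
Let the row player play II with probability p. Expected payoff against b1: 5p + 10(1−p) = −5p + 10; against b2: 8p + 5(1−p) = 3p + 5.
Setting these equal: −5p + 10 = 3p + 5 ⇒ −8p = -5 ⇒ p = 5/8, and the value is (-5)·(5/8) + 10 = 55/8.
For the column player: with q = P(b1), equating II's and III's payoffs gives −3q + 8 = 5q + 5 ⇒ q = 3/8.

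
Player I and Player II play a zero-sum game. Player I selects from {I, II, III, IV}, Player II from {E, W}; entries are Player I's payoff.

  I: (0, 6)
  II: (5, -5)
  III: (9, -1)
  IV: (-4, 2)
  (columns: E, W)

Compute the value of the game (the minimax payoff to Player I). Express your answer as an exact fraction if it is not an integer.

27/8

Row minima: I → 0, II → -5, III → -1, IV → -4; maximin = 0.
Column maxima: E → 9, W → 6; minimax = 6.
0 ≠ 6, so there is no saddle point; optimal play is mixed.
II is strictly dominated by III, so Player I never plays it.
IV is strictly dominated by I, so Player I never plays it.
On the remaining 2×2 (I, III vs E, W):
Let Player I play I with probability p. Expected payoff against E: 0p + 9(1−p) = −9p + 9; against W: 6p + (-1)(1−p) = 7p − 1.
Setting these equal: −9p + 9 = 7p − 1 ⇒ −16p = -10 ⇒ p = 5/8, and the value is (-9)·(5/8) + 9 = 27/8.
For Player II: with q = P(E), equating I's and III's payoffs gives −6q + 6 = 10q − 1 ⇒ q = 7/16.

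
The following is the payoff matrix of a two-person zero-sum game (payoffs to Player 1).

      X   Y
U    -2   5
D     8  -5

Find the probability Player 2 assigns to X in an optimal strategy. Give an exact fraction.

1/2

Row minima: U → -2, D → -5; maximin = -2.
Column maxima: X → 8, Y → 5; minimax = 5.
-2 ≠ 5, so there is no saddle point; optimal play is mixed.
Let Player 1 play U with probability p. Expected payoff against X: (-2)p + 8(1−p) = −10p + 8; against Y: 5p + (-5)(1−p) = 10p − 5.
Setting these equal: −10p + 8 = 10p − 5 ⇒ −20p = -13 ⇒ p = 13/20, and the value is (-10)·(13/20) + 8 = 3/2.
For Player 2: with q = P(X), equating U's and D's payoffs gives −7q + 5 = 13q − 5 ⇒ q = 1/2.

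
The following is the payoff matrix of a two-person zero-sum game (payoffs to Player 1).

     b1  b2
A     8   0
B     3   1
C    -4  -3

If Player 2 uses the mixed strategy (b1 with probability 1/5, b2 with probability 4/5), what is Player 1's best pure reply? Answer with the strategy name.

A

Expected payoff of A: (1/5)·8 + (4/5)·0 = 8/5.
Expected payoff of B: (1/5)·3 + (4/5)·1 = 7/5.
Expected payoff of C: (1/5)·(-4) + (4/5)·(-3) = -16/5.
The largest is 8/5, so Player 1's best response is A.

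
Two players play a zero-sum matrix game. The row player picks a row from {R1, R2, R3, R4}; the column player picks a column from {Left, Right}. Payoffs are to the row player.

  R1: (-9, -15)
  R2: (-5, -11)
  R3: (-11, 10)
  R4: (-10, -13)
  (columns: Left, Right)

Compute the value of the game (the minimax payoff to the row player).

-19/3

Row minima: R1 → -15, R2 → -11, R3 → -11, R4 → -13; maximin = -11.
Column maxima: Left → -5, Right → 10; minimax = -5.
-11 ≠ -5, so there is no saddle point; optimal play is mixed.
R1 is strictly dominated by R2, so the row player never plays it.
R4 is strictly dominated by R2, so the row player never plays it.
On the remaining 2×2 (R2, R3 vs Left, Right):
Let the row player play R2 with probability p. Expected payoff against Left: (-5)p + (-11)(1−p) = 6p − 11; against Right: (-11)p + 10(1−p) = −21p + 10.
Setting these equal: 6p − 11 = −21p + 10 ⇒ 27p = 21 ⇒ p = 7/9, and the value is (6)·(7/9) − 11 = -19/3.
For the column player: with q = P(Left), equating R2's and R3's payoffs gives 6q − 11 = −21q + 10 ⇒ q = 7/9.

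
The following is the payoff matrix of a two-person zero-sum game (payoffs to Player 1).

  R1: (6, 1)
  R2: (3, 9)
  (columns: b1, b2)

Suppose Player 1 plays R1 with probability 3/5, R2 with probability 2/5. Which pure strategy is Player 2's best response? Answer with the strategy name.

b2

If Player 2 plays b1, Player 1's expected payoff is (3/5)·6 + (2/5)·3 = 24/5.
If Player 2 plays b2, Player 1's expected payoff is (3/5)·1 + (2/5)·9 = 21/5.
Player 2 minimizes Player 1's payoff; the smallest is 21/5, so the best response is b2.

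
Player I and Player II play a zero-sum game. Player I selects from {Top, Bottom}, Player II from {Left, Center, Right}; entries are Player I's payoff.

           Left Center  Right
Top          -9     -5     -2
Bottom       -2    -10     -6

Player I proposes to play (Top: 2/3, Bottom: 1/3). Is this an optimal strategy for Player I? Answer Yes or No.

Yes

Against Left this mix gives (2/3)·(-9) + (1/3)·(-2) = -20/3.
Against Center this mix gives (2/3)·(-5) + (1/3)·(-10) = -20/3.
Against Right this mix gives (2/3)·(-2) + (1/3)·(-6) = -10/3.
All of Player II's active replies (Left, Center) yield -20/3, and no column does worse for Player I. The mix makes Player II indifferent and guarantees -20/3, so it is optimal.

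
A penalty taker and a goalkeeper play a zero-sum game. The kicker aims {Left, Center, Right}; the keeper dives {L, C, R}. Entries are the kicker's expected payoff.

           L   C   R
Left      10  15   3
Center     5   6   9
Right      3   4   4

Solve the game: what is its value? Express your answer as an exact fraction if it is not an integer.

75/11

Row minima: Left → 3, Center → 5, Right → 3; maximin = 5.
Column maxima: L → 10, C → 15, R → 9; minimax = 9.
5 ≠ 9, so there is no saddle point; optimal play is mixed.
Right is strictly dominated by Center, so the kicker never plays it.
C is strictly dominated by L (it gives the kicker strictly more in every row), so the keeper never plays it.
On the remaining 2×2 (Left, Center vs L, R):
Let the kicker play Left with probability p. Expected payoff against L: 10p + 5(1−p) = 5p + 5; against R: 3p + 9(1−p) = −6p + 9.
Setting these equal: 5p + 5 = −6p + 9 ⇒ 11p = 4 ⇒ p = 4/11, and the value is (5)·(4/11) + 5 = 75/11.
For the keeper: with q = P(L), equating Left's and Center's payoffs gives 7q + 3 = −4q + 9 ⇒ q = 6/11.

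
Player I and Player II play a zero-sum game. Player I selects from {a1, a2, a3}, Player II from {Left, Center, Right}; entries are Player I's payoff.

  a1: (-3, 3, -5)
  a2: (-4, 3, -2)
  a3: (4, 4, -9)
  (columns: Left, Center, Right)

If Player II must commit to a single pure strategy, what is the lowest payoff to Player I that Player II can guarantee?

Column maxima: Left → 4, Center → 4, Right → -2.
The smallest of these is -2.

-2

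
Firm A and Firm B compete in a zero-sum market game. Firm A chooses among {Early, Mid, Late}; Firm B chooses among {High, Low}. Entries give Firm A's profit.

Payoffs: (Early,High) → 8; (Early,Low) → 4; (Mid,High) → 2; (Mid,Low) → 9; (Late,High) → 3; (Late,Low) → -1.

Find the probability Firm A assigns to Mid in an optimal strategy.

4/11

Row minima: Early → 4, Mid → 2, Late → -1; maximin = 4.
Column maxima: High → 8, Low → 9; minimax = 8.
4 ≠ 8, so there is no saddle point; optimal play is mixed.
Late is strictly dominated by Early, so Firm A never plays it.
On the remaining 2×2 (Early, Mid vs High, Low):
Let Firm A play Early with probability p. Expected payoff against High: 8p + 2(1−p) = 6p + 2; against Low: 4p + 9(1−p) = −5p + 9.
Setting these equal: 6p + 2 = −5p + 9 ⇒ 11p = 7 ⇒ p = 7/11, and the value is (6)·(7/11) + 2 = 64/11.
For Firm B: with q = P(High), equating Early's and Mid's payoffs gives 4q + 4 = −7q + 9 ⇒ q = 5/11.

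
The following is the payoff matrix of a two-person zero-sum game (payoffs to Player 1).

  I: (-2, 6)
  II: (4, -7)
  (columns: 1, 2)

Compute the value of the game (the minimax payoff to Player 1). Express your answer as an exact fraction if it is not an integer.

Row minima: I → -2, II → -7; maximin = -2.
Column maxima: 1 → 4, 2 → 6; minimax = 4.
-2 ≠ 4, so there is no saddle point; optimal play is mixed.
Let Player 1 play I with probability p. Expected payoff against 1: (-2)p + 4(1−p) = −6p + 4; against 2: 6p + (-7)(1−p) = 13p − 7.
Setting these equal: −6p + 4 = 13p − 7 ⇒ −19p = -11 ⇒ p = 11/19, and the value is (-6)·(11/19) + 4 = 10/19.
For Player 2: with q = P(1), equating I's and II's payoffs gives −8q + 6 = 11q − 7 ⇒ q = 13/19.

10/19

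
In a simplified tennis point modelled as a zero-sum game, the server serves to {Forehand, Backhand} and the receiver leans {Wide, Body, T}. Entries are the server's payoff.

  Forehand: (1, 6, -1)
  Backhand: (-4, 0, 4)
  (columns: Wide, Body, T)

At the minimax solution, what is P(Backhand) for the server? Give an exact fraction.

1/5

Row minima: Forehand → -1, Backhand → -4; maximin = -1.
Column maxima: Wide → 1, Body → 6, T → 4; minimax = 1.
-1 ≠ 1, so there is no saddle point; optimal play is mixed.
Body is strictly dominated by Wide (it gives the server strictly more in every row), so the receiver never plays it.
On the remaining 2×2 (Forehand, Backhand vs Wide, T):
Let the server play Forehand with probability p. Expected payoff against Wide: 1p + (-4)(1−p) = 5p − 4; against T: (-1)p + 4(1−p) = −5p + 4.
Setting these equal: 5p − 4 = −5p + 4 ⇒ 10p = 8 ⇒ p = 4/5, and the value is (5)·(4/5) − 4 = 0.
For the receiver: with q = P(Wide), equating Forehand's and Backhand's payoffs gives 2q − 1 = −8q + 4 ⇒ q = 1/2.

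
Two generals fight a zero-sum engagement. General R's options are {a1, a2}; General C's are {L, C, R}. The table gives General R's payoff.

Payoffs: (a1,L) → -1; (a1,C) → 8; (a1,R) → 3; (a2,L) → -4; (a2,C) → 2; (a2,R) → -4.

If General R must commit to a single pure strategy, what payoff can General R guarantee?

Row minima: a1 → -1, a2 → -4.
The best of these is -1.

-1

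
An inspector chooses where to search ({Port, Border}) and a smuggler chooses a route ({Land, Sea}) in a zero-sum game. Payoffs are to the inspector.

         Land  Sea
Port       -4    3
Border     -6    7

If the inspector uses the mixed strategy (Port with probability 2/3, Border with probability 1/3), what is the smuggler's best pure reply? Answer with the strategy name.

If the smuggler plays Land, the inspector's expected payoff is (2/3)·(-4) + (1/3)·(-6) = -14/3.
If the smuggler plays Sea, the inspector's expected payoff is (2/3)·3 + (1/3)·7 = 13/3.
The smuggler minimizes the inspector's payoff; the smallest is -14/3, so the best response is Land.

Land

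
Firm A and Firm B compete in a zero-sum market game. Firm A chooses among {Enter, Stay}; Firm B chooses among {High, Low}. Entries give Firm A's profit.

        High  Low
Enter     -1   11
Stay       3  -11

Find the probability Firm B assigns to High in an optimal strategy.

11/13

Row minima: Enter → -1, Stay → -11; maximin = -1.
Column maxima: High → 3, Low → 11; minimax = 3.
-1 ≠ 3, so there is no saddle point; optimal play is mixed.
Let Firm A play Enter with probability p. Expected payoff against High: (-1)p + 3(1−p) = −4p + 3; against Low: 11p + (-11)(1−p) = 22p − 11.
Setting these equal: −4p + 3 = 22p − 11 ⇒ −26p = -14 ⇒ p = 7/13, and the value is (-4)·(7/13) + 3 = 11/13.
For Firm B: with q = P(High), equating Enter's and Stay's payoffs gives −12q + 11 = 14q − 11 ⇒ q = 11/13.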